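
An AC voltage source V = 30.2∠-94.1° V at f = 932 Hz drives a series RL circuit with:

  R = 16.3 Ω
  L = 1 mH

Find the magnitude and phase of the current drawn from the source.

Step 1 — Angular frequency: ω = 2π·f = 2π·932 = 5856 rad/s.
Step 2 — Component impedances:
  R: Z = R = 16.3 Ω
  L: Z = jωL = j·5856·0.001 = 0 + j5.856 Ω
Step 3 — Series combination: Z_total = R + L = 16.3 + j5.856 Ω = 17.32∠19.8° Ω.
Step 4 — Source phasor: V = 30.2∠-94.1° V = -2.159 - j30.12 V.
Step 5 — Ohm's law: I = V / Z_total = (-2.159 - j30.12) / (16.3 + j5.856) = -0.7053 - j1.595 A.
Step 6 — Convert to polar: |I| = 1.744 A, ∠I = -113.9°.

I = 1.744∠-113.9° A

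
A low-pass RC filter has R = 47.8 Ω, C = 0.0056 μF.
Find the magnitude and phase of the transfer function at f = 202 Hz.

Step 1 — Angular frequency: ω = 2π·202 = 1269 rad/s.
Step 2 — Transfer function: H(jω) = 1/(1 + jωRC).
Step 3 — Denominator: 1 + jωRC = 1 + j·1269·47.8·5.6e-09 = 1 + j0.0003397.
Step 4 — H = 1 - j0.0003397.
Step 5 — Magnitude: |H| = 1 (-0.0 dB); phase: φ = -0.0°.

|H| = 1 (-0.0 dB), φ = -0.0°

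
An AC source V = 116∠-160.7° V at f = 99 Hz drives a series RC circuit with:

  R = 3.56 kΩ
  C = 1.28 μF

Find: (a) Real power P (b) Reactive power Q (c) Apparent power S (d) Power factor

Step 1 — Angular frequency: ω = 2π·f = 2π·99 = 622 rad/s.
Step 2 — Component impedances:
  R: Z = R = 3560 Ω
  C: Z = 1/(jωC) = -j/(ω·C) = 0 - j1256 Ω
Step 3 — Series combination: Z_total = R + C = 3560 - j1256 Ω = 3775∠-19.4° Ω.
Step 4 — Source phasor: V = 116∠-160.7° V = -109.5 - j38.34 V.
Step 5 — Current: I = V / Z = -0.02397 - j0.01923 A = 0.03073∠-141.3° A.
Step 6 — Complex power: S = V·I* = 3.361 - j1.186 VA.
Step 7 — Real power: P = Re(S) = 3.361 W.
Step 8 — Reactive power: Q = Im(S) = -1.186 VAR.
Step 9 — Apparent power: |S| = 3.564 VA.
Step 10 — Power factor: PF = P/|S| = 0.943 (leading).

(a) P = 3.361 W  (b) Q = -1.186 VAR  (c) S = 3.564 VA  (d) PF = 0.943 (leading)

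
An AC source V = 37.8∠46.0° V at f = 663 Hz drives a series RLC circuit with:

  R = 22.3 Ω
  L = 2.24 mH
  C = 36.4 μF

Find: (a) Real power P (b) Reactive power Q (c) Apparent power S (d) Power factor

Step 1 — Angular frequency: ω = 2π·f = 2π·663 = 4166 rad/s.
Step 2 — Component impedances:
  R: Z = R = 22.3 Ω
  L: Z = jωL = j·4166·0.00224 = 0 + j9.331 Ω
  C: Z = 1/(jωC) = -j/(ω·C) = 0 - j6.595 Ω
Step 3 — Series combination: Z_total = R + L + C = 22.3 + j2.736 Ω = 22.47∠7.0° Ω.
Step 4 — Source phasor: V = 37.8∠46.0° V = 26.26 + j27.19 V.
Step 5 — Current: I = V / Z = 1.307 + j1.059 A = 1.682∠39.0° A.
Step 6 — Complex power: S = V·I* = 63.12 + j7.746 VA.
Step 7 — Real power: P = Re(S) = 63.12 W.
Step 8 — Reactive power: Q = Im(S) = 7.746 VAR.
Step 9 — Apparent power: |S| = 63.6 VA.
Step 10 — Power factor: PF = P/|S| = 0.9926 (lagging).

(a) P = 63.12 W  (b) Q = 7.746 VAR  (c) S = 63.6 VA  (d) PF = 0.9926 (lagging)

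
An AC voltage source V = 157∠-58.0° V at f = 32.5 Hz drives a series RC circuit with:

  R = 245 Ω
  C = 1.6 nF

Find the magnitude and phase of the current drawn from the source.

Step 1 — Angular frequency: ω = 2π·f = 2π·32.5 = 204.2 rad/s.
Step 2 — Component impedances:
  R: Z = R = 245 Ω
  C: Z = 1/(jωC) = -j/(ω·C) = 0 - j3.061e+06 Ω
Step 3 — Series combination: Z_total = R + C = 245 - j3.061e+06 Ω = 3.061e+06∠-90.0° Ω.
Step 4 — Source phasor: V = 157∠-58.0° V = 83.2 - j133.1 V.
Step 5 — Ohm's law: I = V / Z_total = (83.2 - j133.1) / (245 - j3.061e+06) = 4.35e-05 + j2.718e-05 A.
Step 6 — Convert to polar: |I| = 5.13e-05 A, ∠I = 32.0°.

I = 5.13e-05∠32.0° A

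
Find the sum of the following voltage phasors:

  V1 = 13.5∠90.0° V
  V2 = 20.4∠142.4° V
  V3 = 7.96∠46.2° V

Step 1 — Convert each phasor to rectangular form:
  V1 = 13.5·(cos(90.0°) + j·sin(90.0°)) = 0 + j13.5 V
  V2 = 20.4·(cos(142.4°) + j·sin(142.4°)) = -16.16 + j12.45 V
  V3 = 7.96·(cos(46.2°) + j·sin(46.2°)) = 5.509 + j5.745 V
Step 2 — Sum components: V_total = -10.65 + j31.69 V.
Step 3 — Convert to polar: |V_total| = 33.43 V, ∠V_total = 108.6°.

V_total = 33.43∠108.6° V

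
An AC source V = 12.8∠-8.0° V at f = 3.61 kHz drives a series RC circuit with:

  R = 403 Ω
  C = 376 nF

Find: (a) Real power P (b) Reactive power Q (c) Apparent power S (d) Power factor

Step 1 — Angular frequency: ω = 2π·f = 2π·3610 = 2.268e+04 rad/s.
Step 2 — Component impedances:
  R: Z = R = 403 Ω
  C: Z = 1/(jωC) = -j/(ω·C) = 0 - j117.3 Ω
Step 3 — Series combination: Z_total = R + C = 403 - j117.3 Ω = 419.7∠-16.2° Ω.
Step 4 — Source phasor: V = 12.8∠-8.0° V = 12.68 - j1.781 V.
Step 5 — Current: I = V / Z = 0.03018 + j0.004362 A = 0.0305∠8.2° A.
Step 6 — Complex power: S = V·I* = 0.3748 - j0.1091 VA.
Step 7 — Real power: P = Re(S) = 0.3748 W.
Step 8 — Reactive power: Q = Im(S) = -0.1091 VAR.
Step 9 — Apparent power: |S| = 0.3904 VA.
Step 10 — Power factor: PF = P/|S| = 0.9602 (leading).

(a) P = 0.3748 W  (b) Q = -0.1091 VAR  (c) S = 0.3904 VA  (d) PF = 0.9602 (leading)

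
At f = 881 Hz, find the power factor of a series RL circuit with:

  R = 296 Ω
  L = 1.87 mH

Step 1 — Angular frequency: ω = 2π·f = 2π·881 = 5535 rad/s.
Step 2 — Component impedances:
  R: Z = R = 296 Ω
  L: Z = jωL = j·5535·0.00187 = 0 + j10.35 Ω
Step 3 — Series combination: Z_total = R + L = 296 + j10.35 Ω = 296.2∠2.0° Ω.
Step 4 — Power factor: PF = cos(φ) = Re(Z)/|Z| = 296/296.18 = 0.9994.
Step 5 — Type: Im(Z) = 10.35 ⇒ lagging (phase φ = 2.0°).

PF = 0.9994 (lagging, φ = 2.0°)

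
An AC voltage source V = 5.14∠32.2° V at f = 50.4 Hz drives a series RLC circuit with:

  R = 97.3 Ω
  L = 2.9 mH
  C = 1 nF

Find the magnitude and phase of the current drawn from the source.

Step 1 — Angular frequency: ω = 2π·f = 2π·50.4 = 316.7 rad/s.
Step 2 — Component impedances:
  R: Z = R = 97.3 Ω
  L: Z = jωL = j·316.7·0.0029 = 0 + j0.9184 Ω
  C: Z = 1/(jωC) = -j/(ω·C) = 0 - j3.158e+06 Ω
Step 3 — Series combination: Z_total = R + L + C = 97.3 - j3.158e+06 Ω = 3.158e+06∠-90.0° Ω.
Step 4 — Source phasor: V = 5.14∠32.2° V = 4.349 + j2.739 V.
Step 5 — Ohm's law: I = V / Z_total = (4.349 + j2.739) / (97.3 - j3.158e+06) = -8.673e-07 + j1.377e-06 A.
Step 6 — Convert to polar: |I| = 1.628e-06 A, ∠I = 122.2°.

I = 1.628e-06∠122.2° A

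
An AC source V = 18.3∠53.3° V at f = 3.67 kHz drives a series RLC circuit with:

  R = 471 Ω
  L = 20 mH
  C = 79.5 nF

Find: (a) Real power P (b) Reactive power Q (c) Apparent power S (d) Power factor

Step 1 — Angular frequency: ω = 2π·f = 2π·3670 = 2.306e+04 rad/s.
Step 2 — Component impedances:
  R: Z = R = 471 Ω
  L: Z = jωL = j·2.306e+04·0.02 = 0 + j461.2 Ω
  C: Z = 1/(jωC) = -j/(ω·C) = 0 - j545.5 Ω
Step 3 — Series combination: Z_total = R + L + C = 471 - j84.3 Ω = 478.5∠-10.1° Ω.
Step 4 — Source phasor: V = 18.3∠53.3° V = 10.94 + j14.67 V.
Step 5 — Current: I = V / Z = 0.0171 + j0.03421 A = 0.03825∠63.4° A.
Step 6 — Complex power: S = V·I* = 0.6889 - j0.1233 VA.
Step 7 — Real power: P = Re(S) = 0.6889 W.
Step 8 — Reactive power: Q = Im(S) = -0.1233 VAR.
Step 9 — Apparent power: |S| = 0.6999 VA.
Step 10 — Power factor: PF = P/|S| = 0.9844 (leading).

(a) P = 0.6889 W  (b) Q = -0.1233 VAR  (c) S = 0.6999 VA  (d) PF = 0.9844 (leading)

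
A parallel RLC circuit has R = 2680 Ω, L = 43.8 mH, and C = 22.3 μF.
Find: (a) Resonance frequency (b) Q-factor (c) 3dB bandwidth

Step 1 — Resonance: ω₀ = 1/√(LC) = 1/√(0.0438·2.23e-05) = 1012 rad/s.
Step 2 — f₀ = ω₀/(2π) = 161 Hz.
Step 3 — Parallel Q: Q = R/(ω₀L) = 2680/(1012·0.0438) = 60.47.
Step 4 — Bandwidth: Δω = ω₀/Q = 16.73 rad/s; BW = Δω/(2π) = 2.663 Hz.

(a) f₀ = 161 Hz  (b) Q = 60.47  (c) BW = 2.663 Hz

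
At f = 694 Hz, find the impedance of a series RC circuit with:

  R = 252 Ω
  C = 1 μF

Step 1 — Angular frequency: ω = 2π·f = 2π·694 = 4361 rad/s.
Step 2 — Component impedances:
  R: Z = R = 252 Ω
  C: Z = 1/(jωC) = -j/(ω·C) = 0 - j229.3 Ω
Step 3 — Series combination: Z_total = R + C = 252 - j229.3 Ω = 340.7∠-42.3° Ω.

Z = 252 - j229.3 Ω = 340.7∠-42.3° Ω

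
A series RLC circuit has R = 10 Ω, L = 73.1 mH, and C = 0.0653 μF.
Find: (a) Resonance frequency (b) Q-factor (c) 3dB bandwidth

Step 1 — Resonance condition Im(Z)=0 gives ω₀ = 1/√(LC).
Step 2 — ω₀ = 1/√(0.0731·6.53e-08) = 1.447e+04 rad/s.
Step 3 — f₀ = ω₀/(2π) = 2304 Hz.
Step 4 — Series Q: Q = ω₀L/R = 1.447e+04·0.0731/10 = 105.8.
Step 5 — 3dB bandwidth: Δω = ω₀/Q = 136.8 rad/s; BW = Δω/(2π) = 21.77 Hz.

(a) f₀ = 2304 Hz  (b) Q = 105.8  (c) BW = 21.77 Hz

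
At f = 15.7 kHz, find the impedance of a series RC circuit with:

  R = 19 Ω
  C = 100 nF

Step 1 — Angular frequency: ω = 2π·f = 2π·1.57e+04 = 9.865e+04 rad/s.
Step 2 — Component impedances:
  R: Z = R = 19 Ω
  C: Z = 1/(jωC) = -j/(ω·C) = 0 - j101.4 Ω
Step 3 — Series combination: Z_total = R + C = 19 - j101.4 Ω = 103.1∠-79.4° Ω.

Z = 19 - j101.4 Ω = 103.1∠-79.4° Ω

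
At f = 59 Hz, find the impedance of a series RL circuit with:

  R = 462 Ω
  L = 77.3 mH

Step 1 — Angular frequency: ω = 2π·f = 2π·59 = 370.7 rad/s.
Step 2 — Component impedances:
  R: Z = R = 462 Ω
  L: Z = jωL = j·370.7·0.0773 = 0 + j28.66 Ω
Step 3 — Series combination: Z_total = R + L = 462 + j28.66 Ω = 462.9∠3.5° Ω.

Z = 462 + j28.66 Ω = 462.9∠3.5° Ω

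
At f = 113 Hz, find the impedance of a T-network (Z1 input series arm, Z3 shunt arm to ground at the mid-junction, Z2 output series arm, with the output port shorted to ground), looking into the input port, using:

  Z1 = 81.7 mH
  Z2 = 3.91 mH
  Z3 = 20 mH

Step 1 — Angular frequency: ω = 2π·f = 2π·113 = 710 rad/s.
Step 2 — Component impedances:
  Z1: Z = jωL = j·710·0.0817 = 0 + j58.01 Ω
  Z2: Z = jωL = j·710·0.00391 = 0 + j2.776 Ω
  Z3: Z = jωL = j·710·0.02 = 0 + j14.2 Ω
Step 3 — With the output port shorted to ground, the output series arm Z2 runs from the junction to ground; the shunt arm Z3 also runs from the junction to ground. They appear in parallel: Z3 || Z2 = 0 + j2.322 Ω.
Step 4 — Series with input arm Z1: Z_in = Z1 + (Z3 || Z2) = 0 + j60.33 Ω = 60.33∠90.0° Ω.

Z = 0 + j60.33 Ω = 60.33∠90.0° Ω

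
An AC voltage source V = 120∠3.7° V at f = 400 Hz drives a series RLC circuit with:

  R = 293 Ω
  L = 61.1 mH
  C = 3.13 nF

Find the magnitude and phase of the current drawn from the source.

Step 1 — Angular frequency: ω = 2π·f = 2π·400 = 2513 rad/s.
Step 2 — Component impedances:
  R: Z = R = 293 Ω
  L: Z = jωL = j·2513·0.0611 = 0 + j153.6 Ω
  C: Z = 1/(jωC) = -j/(ω·C) = 0 - j1.271e+05 Ω
Step 3 — Series combination: Z_total = R + L + C = 293 - j1.27e+05 Ω = 1.27e+05∠-89.9° Ω.
Step 4 — Source phasor: V = 120∠3.7° V = 119.7 + j7.744 V.
Step 5 — Ohm's law: I = V / Z_total = (119.7 + j7.744) / (293 - j1.27e+05) = -5.881e-05 + j0.0009433 A.
Step 6 — Convert to polar: |I| = 0.0009451 A, ∠I = 93.6°.

I = 0.0009451∠93.6° A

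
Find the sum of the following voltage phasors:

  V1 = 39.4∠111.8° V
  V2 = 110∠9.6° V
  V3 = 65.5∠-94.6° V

Step 1 — Convert each phasor to rectangular form:
  V1 = 39.4·(cos(111.8°) + j·sin(111.8°)) = -14.63 + j36.58 V
  V2 = 110·(cos(9.6°) + j·sin(9.6°)) = 108.5 + j18.34 V
  V3 = 65.5·(cos(-94.6°) + j·sin(-94.6°)) = -5.253 - j65.29 V
Step 2 — Sum components: V_total = 88.57 - j10.36 V.
Step 3 — Convert to polar: |V_total| = 89.18 V, ∠V_total = -6.7°.

V_total = 89.18∠-6.7° V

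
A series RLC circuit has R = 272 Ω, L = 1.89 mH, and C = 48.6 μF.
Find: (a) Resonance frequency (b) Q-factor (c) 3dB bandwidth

Step 1 — Resonance condition Im(Z)=0 gives ω₀ = 1/√(LC).
Step 2 — ω₀ = 1/√(0.00189·4.86e-05) = 3300 rad/s.
Step 3 — f₀ = ω₀/(2π) = 525.1 Hz.
Step 4 — Series Q: Q = ω₀L/R = 3300·0.00189/272 = 0.02293.
Step 5 — 3dB bandwidth: Δω = ω₀/Q = 1.439e+05 rad/s; BW = Δω/(2π) = 2.29e+04 Hz.

(a) f₀ = 525.1 Hz  (b) Q = 0.02293  (c) BW = 2.29e+04 Hz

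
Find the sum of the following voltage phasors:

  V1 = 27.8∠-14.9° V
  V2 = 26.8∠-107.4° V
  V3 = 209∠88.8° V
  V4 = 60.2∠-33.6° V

Step 1 — Convert each phasor to rectangular form:
  V1 = 27.8·(cos(-14.9°) + j·sin(-14.9°)) = 26.87 - j7.148 V
  V2 = 26.8·(cos(-107.4°) + j·sin(-107.4°)) = -8.014 - j25.57 V
  V3 = 209·(cos(88.8°) + j·sin(88.8°)) = 4.377 + j209 V
  V4 = 60.2·(cos(-33.6°) + j·sin(-33.6°)) = 50.14 - j33.31 V
Step 2 — Sum components: V_total = 73.37 + j142.9 V.
Step 3 — Convert to polar: |V_total| = 160.7 V, ∠V_total = 62.8°.

V_total = 160.7∠62.8° V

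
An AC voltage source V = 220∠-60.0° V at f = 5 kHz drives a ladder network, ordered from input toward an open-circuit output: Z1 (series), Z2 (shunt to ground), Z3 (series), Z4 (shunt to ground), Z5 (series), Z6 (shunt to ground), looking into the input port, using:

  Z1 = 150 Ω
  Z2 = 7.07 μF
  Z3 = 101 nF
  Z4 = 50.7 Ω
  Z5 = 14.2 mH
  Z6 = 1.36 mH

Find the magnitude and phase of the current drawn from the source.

Step 1 — Angular frequency: ω = 2π·f = 2π·5000 = 3.142e+04 rad/s.
Step 2 — Component impedances:
  Z1: Z = R = 150 Ω
  Z2: Z = 1/(jωC) = -j/(ω·C) = 0 - j4.502 Ω
  Z3: Z = 1/(jωC) = -j/(ω·C) = 0 - j315.2 Ω
  Z4: Z = R = 50.7 Ω
  Z5: Z = jωL = j·3.142e+04·0.0142 = 0 + j446.1 Ω
  Z6: Z = jωL = j·3.142e+04·0.00136 = 0 + j42.73 Ω
Step 3 — Ladder network (open output): work backward from the far end, alternating series and parallel combinations. Z_in = 150 - j4.439 Ω = 150.1∠-1.7° Ω.
Step 4 — Source phasor: V = 220∠-60.0° V = 110 - j190.5 V.
Step 5 — Ohm's law: I = V / Z_total = (110 - j190.5) / (150 - j4.439) = 0.7702 - j1.247 A.
Step 6 — Convert to polar: |I| = 1.466 A, ∠I = -58.3°.

I = 1.466∠-58.3° A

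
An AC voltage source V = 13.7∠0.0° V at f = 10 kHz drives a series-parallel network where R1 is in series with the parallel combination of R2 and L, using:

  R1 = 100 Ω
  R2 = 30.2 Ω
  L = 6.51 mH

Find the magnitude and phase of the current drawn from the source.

Step 1 — Angular frequency: ω = 2π·f = 2π·1e+04 = 6.283e+04 rad/s.
Step 2 — Component impedances:
  R1: Z = R = 100 Ω
  R2: Z = R = 30.2 Ω
  L: Z = jωL = j·6.283e+04·0.00651 = 0 + j409 Ω
Step 3 — Parallel branch: R2 || L = 1/(1/R2 + 1/L) = 30.04 + j2.218 Ω.
Step 4 — Series with R1: Z_total = R1 + (R2 || L) = 130 + j2.218 Ω = 130.1∠1.0° Ω.
Step 5 — Source phasor: V = 13.7∠0.0° V = 13.7 V.
Step 6 — Ohm's law: I = V / Z_total = (13.7) / (130 + j2.218) = 0.1053 - j0.001796 A.
Step 7 — Convert to polar: |I| = 0.1053 A, ∠I = -1.0°.

I = 0.1053∠-1.0° A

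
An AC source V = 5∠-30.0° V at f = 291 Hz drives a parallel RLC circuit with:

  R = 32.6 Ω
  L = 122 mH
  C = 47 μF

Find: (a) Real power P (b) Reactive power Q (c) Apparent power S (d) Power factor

Step 1 — Angular frequency: ω = 2π·f = 2π·291 = 1828 rad/s.
Step 2 — Component impedances:
  R: Z = R = 32.6 Ω
  L: Z = jωL = j·1828·0.122 = 0 + j223.1 Ω
  C: Z = 1/(jωC) = -j/(ω·C) = 0 - j11.64 Ω
Step 3 — Parallel combination: 1/Z_total = 1/R + 1/L + 1/C; Z_total = 4.049 - j10.75 Ω = 11.49∠-69.4° Ω.
Step 4 — Source phasor: V = 5∠-30.0° V = 4.33 - j2.5 V.
Step 5 — Current: I = V / Z = 0.3365 + j0.276 A = 0.4352∠39.4° A.
Step 6 — Complex power: S = V·I* = 0.7669 - j2.036 VA.
Step 7 — Real power: P = Re(S) = 0.7669 W.
Step 8 — Reactive power: Q = Im(S) = -2.036 VAR.
Step 9 — Apparent power: |S| = 2.176 VA.
Step 10 — Power factor: PF = P/|S| = 0.3524 (leading).

(a) P = 0.7669 W  (b) Q = -2.036 VAR  (c) S = 2.176 VA  (d) PF = 0.3524 (leading)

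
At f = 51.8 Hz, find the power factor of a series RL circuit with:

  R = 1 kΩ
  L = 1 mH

Step 1 — Angular frequency: ω = 2π·f = 2π·51.8 = 325.5 rad/s.
Step 2 — Component impedances:
  R: Z = R = 1000 Ω
  L: Z = jωL = j·325.5·0.001 = 0 + j0.3255 Ω
Step 3 — Series combination: Z_total = R + L = 1000 + j0.3255 Ω = 1000∠0.0° Ω.
Step 4 — Power factor: PF = cos(φ) = Re(Z)/|Z| = 1000/1000 = 1.
Step 5 — Type: Im(Z) = 0.3255 ⇒ lagging (phase φ = 0.0°).

PF = 1 (lagging, φ = 0.0°)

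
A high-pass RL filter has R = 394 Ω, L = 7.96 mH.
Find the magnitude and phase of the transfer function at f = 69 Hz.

Step 1 — Angular frequency: ω = 2π·69 = 433.5 rad/s.
Step 2 — Transfer function: H(jω) = jωL/(R + jωL).
Step 3 — Numerator jωL = j·3.451; denominator R + jωL = 394 + j3.451.
Step 4 — H = 7.671e-05 + j0.008758.
Step 5 — Magnitude: |H| = 0.008758 (-41.2 dB); phase: φ = 89.5°.

|H| = 0.008758 (-41.2 dB), φ = 89.5°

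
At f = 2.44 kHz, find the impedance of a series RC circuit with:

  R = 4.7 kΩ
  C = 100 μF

Step 1 — Angular frequency: ω = 2π·f = 2π·2440 = 1.533e+04 rad/s.
Step 2 — Component impedances:
  R: Z = R = 4700 Ω
  C: Z = 1/(jωC) = -j/(ω·C) = 0 - j0.6523 Ω
Step 3 — Series combination: Z_total = R + C = 4700 - j0.6523 Ω = 4700∠-0.0° Ω.

Z = 4700 - j0.6523 Ω = 4700∠-0.0° Ω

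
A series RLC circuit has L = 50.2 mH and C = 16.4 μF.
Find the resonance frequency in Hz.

Step 1 — Resonance condition Im(Z)=0 gives ω₀ = 1/√(LC).
Step 2 — ω₀ = 1/√(0.0502·1.64e-05) = 1102 rad/s.
Step 3 — f₀ = ω₀/(2π) = 175.4 Hz.

f₀ = 175.4 Hz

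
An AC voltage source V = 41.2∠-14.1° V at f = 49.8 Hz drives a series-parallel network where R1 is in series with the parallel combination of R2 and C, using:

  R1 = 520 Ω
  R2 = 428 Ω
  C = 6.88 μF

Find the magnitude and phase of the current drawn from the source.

Step 1 — Angular frequency: ω = 2π·f = 2π·49.8 = 312.9 rad/s.
Step 2 — Component impedances:
  R1: Z = R = 520 Ω
  R2: Z = R = 428 Ω
  C: Z = 1/(jωC) = -j/(ω·C) = 0 - j464.5 Ω
Step 3 — Parallel branch: R2 || C = 1/(1/R2 + 1/C) = 231.5 - j213.3 Ω.
Step 4 — Series with R1: Z_total = R1 + (R2 || C) = 751.5 - j213.3 Ω = 781.2∠-15.8° Ω.
Step 5 — Source phasor: V = 41.2∠-14.1° V = 39.96 - j10.04 V.
Step 6 — Ohm's law: I = V / Z_total = (39.96 - j10.04) / (751.5 - j213.3) = 0.05272 + j0.001606 A.
Step 7 — Convert to polar: |I| = 0.05274 A, ∠I = 1.7°.

I = 0.05274∠1.7° A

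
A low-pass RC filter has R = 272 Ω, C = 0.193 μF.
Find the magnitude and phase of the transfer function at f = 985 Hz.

Step 1 — Angular frequency: ω = 2π·985 = 6189 rad/s.
Step 2 — Transfer function: H(jω) = 1/(1 + jωRC).
Step 3 — Denominator: 1 + jωRC = 1 + j·6189·272·1.93e-07 = 1 + j0.3249.
Step 4 — H = 0.9045 - j0.2939.
Step 5 — Magnitude: |H| = 0.9511 (-0.4 dB); phase: φ = -18.0°.

|H| = 0.9511 (-0.4 dB), φ = -18.0°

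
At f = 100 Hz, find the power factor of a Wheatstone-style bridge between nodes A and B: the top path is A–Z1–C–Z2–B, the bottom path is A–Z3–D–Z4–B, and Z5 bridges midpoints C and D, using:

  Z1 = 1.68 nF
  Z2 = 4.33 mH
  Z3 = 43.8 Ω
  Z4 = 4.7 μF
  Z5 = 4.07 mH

Step 1 — Angular frequency: ω = 2π·f = 2π·100 = 628.3 rad/s.
Step 2 — Component impedances:
  Z1: Z = 1/(jωC) = -j/(ω·C) = 0 - j9.474e+05 Ω
  Z2: Z = jωL = j·628.3·0.00433 = 0 + j2.721 Ω
  Z3: Z = R = 43.8 Ω
  Z4: Z = 1/(jωC) = -j/(ω·C) = 0 - j338.6 Ω
  Z5: Z = jωL = j·628.3·0.00407 = 0 + j2.557 Ω
Step 3 — Bridge requires nodal analysis (the Z5 bridge couples midpoints C and D, so the two paths cannot be reduced to a simple series/parallel combination). Setting node B to ground and injecting 1 A at node A, the 3-node admittance system at A, C, D solves to V_A = Z_AB = 43.8 + j5.359 Ω = 44.13∠7.0° Ω.
Step 4 — Power factor: PF = cos(φ) = Re(Z)/|Z| = 43.8/44.127 = 0.9926.
Step 5 — Type: Im(Z) = 5.359 ⇒ lagging (phase φ = 7.0°).

PF = 0.9926 (lagging, φ = 7.0°)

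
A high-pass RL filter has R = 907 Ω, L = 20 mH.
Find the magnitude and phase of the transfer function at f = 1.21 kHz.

Step 1 — Angular frequency: ω = 2π·1210 = 7603 rad/s.
Step 2 — Transfer function: H(jω) = jωL/(R + jωL).
Step 3 — Numerator jωL = j·152.1; denominator R + jωL = 907 + j152.1.
Step 4 — H = 0.02734 + j0.1631.
Step 5 — Magnitude: |H| = 0.1653 (-15.6 dB); phase: φ = 80.5°.

|H| = 0.1653 (-15.6 dB), φ = 80.5°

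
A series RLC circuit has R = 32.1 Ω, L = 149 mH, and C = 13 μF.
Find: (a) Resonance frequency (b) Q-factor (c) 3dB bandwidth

Step 1 — Resonance condition Im(Z)=0 gives ω₀ = 1/√(LC).
Step 2 — ω₀ = 1/√(0.149·1.3e-05) = 718.5 rad/s.
Step 3 — f₀ = ω₀/(2π) = 114.4 Hz.
Step 4 — Series Q: Q = ω₀L/R = 718.5·0.149/32.1 = 3.335.
Step 5 — 3dB bandwidth: Δω = ω₀/Q = 215.4 rad/s; BW = Δω/(2π) = 34.29 Hz.

(a) f₀ = 114.4 Hz  (b) Q = 3.335  (c) BW = 34.29 Hz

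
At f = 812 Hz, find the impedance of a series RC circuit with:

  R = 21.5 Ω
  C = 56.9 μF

Step 1 — Angular frequency: ω = 2π·f = 2π·812 = 5102 rad/s.
Step 2 — Component impedances:
  R: Z = R = 21.5 Ω
  C: Z = 1/(jωC) = -j/(ω·C) = 0 - j3.445 Ω
Step 3 — Series combination: Z_total = R + C = 21.5 - j3.445 Ω = 21.77∠-9.1° Ω.

Z = 21.5 - j3.445 Ω = 21.77∠-9.1° Ω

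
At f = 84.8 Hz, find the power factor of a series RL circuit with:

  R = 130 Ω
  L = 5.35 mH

Step 1 — Angular frequency: ω = 2π·f = 2π·84.8 = 532.8 rad/s.
Step 2 — Component impedances:
  R: Z = R = 130 Ω
  L: Z = jωL = j·532.8·0.00535 = 0 + j2.851 Ω
Step 3 — Series combination: Z_total = R + L = 130 + j2.851 Ω = 130∠1.3° Ω.
Step 4 — Power factor: PF = cos(φ) = Re(Z)/|Z| = 130/130.03 = 0.9998.
Step 5 — Type: Im(Z) = 2.851 ⇒ lagging (phase φ = 1.3°).

PF = 0.9998 (lagging, φ = 1.3°)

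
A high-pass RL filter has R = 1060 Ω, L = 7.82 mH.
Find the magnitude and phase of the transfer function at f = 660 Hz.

Step 1 — Angular frequency: ω = 2π·660 = 4147 rad/s.
Step 2 — Transfer function: H(jω) = jωL/(R + jωL).
Step 3 — Numerator jωL = j·32.43; denominator R + jωL = 1060 + j32.43.
Step 4 — H = 0.0009351 + j0.03056.
Step 5 — Magnitude: |H| = 0.03058 (-30.3 dB); phase: φ = 88.2°.

|H| = 0.03058 (-30.3 dB), φ = 88.2°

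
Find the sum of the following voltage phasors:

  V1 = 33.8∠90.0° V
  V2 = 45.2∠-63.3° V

Step 1 — Convert each phasor to rectangular form:
  V1 = 33.8·(cos(90.0°) + j·sin(90.0°)) = 0 + j33.8 V
  V2 = 45.2·(cos(-63.3°) + j·sin(-63.3°)) = 20.31 - j40.38 V
Step 2 — Sum components: V_total = 20.31 - j6.58 V.
Step 3 — Convert to polar: |V_total| = 21.35 V, ∠V_total = -18.0°.

V_total = 21.35∠-18.0° V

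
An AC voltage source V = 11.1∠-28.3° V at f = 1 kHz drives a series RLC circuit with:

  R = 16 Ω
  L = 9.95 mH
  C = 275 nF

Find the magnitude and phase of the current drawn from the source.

Step 1 — Angular frequency: ω = 2π·f = 2π·1000 = 6283 rad/s.
Step 2 — Component impedances:
  R: Z = R = 16 Ω
  L: Z = jωL = j·6283·0.00995 = 0 + j62.52 Ω
  C: Z = 1/(jωC) = -j/(ω·C) = 0 - j578.7 Ω
Step 3 — Series combination: Z_total = R + L + C = 16 - j516.2 Ω = 516.5∠-88.2° Ω.
Step 4 — Source phasor: V = 11.1∠-28.3° V = 9.773 - j5.262 V.
Step 5 — Ohm's law: I = V / Z_total = (9.773 - j5.262) / (16 - j516.2) = 0.01077 + j0.0186 A.
Step 6 — Convert to polar: |I| = 0.02149 A, ∠I = 59.9°.

I = 0.02149∠59.9° A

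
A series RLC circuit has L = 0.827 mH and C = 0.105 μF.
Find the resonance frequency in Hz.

Step 1 — Resonance condition Im(Z)=0 gives ω₀ = 1/√(LC).
Step 2 — ω₀ = 1/√(0.000827·1.05e-07) = 1.073e+05 rad/s.
Step 3 — f₀ = ω₀/(2π) = 1.708e+04 Hz.

f₀ = 1.708e+04 Hz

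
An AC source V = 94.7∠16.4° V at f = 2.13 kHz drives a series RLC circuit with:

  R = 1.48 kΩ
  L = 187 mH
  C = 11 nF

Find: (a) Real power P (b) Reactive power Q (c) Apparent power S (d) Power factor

Step 1 — Angular frequency: ω = 2π·f = 2π·2130 = 1.338e+04 rad/s.
Step 2 — Component impedances:
  R: Z = R = 1480 Ω
  L: Z = jωL = j·1.338e+04·0.187 = 0 + j2503 Ω
  C: Z = 1/(jωC) = -j/(ω·C) = 0 - j6793 Ω
Step 3 — Series combination: Z_total = R + L + C = 1480 - j4290 Ω = 4538∠-71.0° Ω.
Step 4 — Source phasor: V = 94.7∠16.4° V = 90.85 + j26.74 V.
Step 5 — Current: I = V / Z = 0.0009587 + j0.02085 A = 0.02087∠87.4° A.
Step 6 — Complex power: S = V·I* = 0.6444 - j1.868 VA.
Step 7 — Real power: P = Re(S) = 0.6444 W.
Step 8 — Reactive power: Q = Im(S) = -1.868 VAR.
Step 9 — Apparent power: |S| = 1.976 VA.
Step 10 — Power factor: PF = P/|S| = 0.3261 (leading).

(a) P = 0.6444 W  (b) Q = -1.868 VAR  (c) S = 1.976 VA  (d) PF = 0.3261 (leading)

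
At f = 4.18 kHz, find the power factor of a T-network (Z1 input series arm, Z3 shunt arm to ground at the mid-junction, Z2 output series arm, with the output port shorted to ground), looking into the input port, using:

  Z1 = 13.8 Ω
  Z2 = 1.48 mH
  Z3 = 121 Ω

Step 1 — Angular frequency: ω = 2π·f = 2π·4180 = 2.626e+04 rad/s.
Step 2 — Component impedances:
  Z1: Z = R = 13.8 Ω
  Z2: Z = jωL = j·2.626e+04·0.00148 = 0 + j38.87 Ω
  Z3: Z = R = 121 Ω
Step 3 — With the output port shorted to ground, the output series arm Z2 runs from the junction to ground; the shunt arm Z3 also runs from the junction to ground. They appear in parallel: Z3 || Z2 = 11.32 + j35.23 Ω.
Step 4 — Series with input arm Z1: Z_in = Z1 + (Z3 || Z2) = 25.12 + j35.23 Ω = 43.27∠54.5° Ω.
Step 5 — Power factor: PF = cos(φ) = Re(Z)/|Z| = 25.12/43.27 = 0.5805.
Step 6 — Type: Im(Z) = 35.23 ⇒ lagging (phase φ = 54.5°).

PF = 0.5805 (lagging, φ = 54.5°)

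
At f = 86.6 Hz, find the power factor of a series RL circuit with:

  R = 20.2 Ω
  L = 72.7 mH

Step 1 — Angular frequency: ω = 2π·f = 2π·86.6 = 544.1 rad/s.
Step 2 — Component impedances:
  R: Z = R = 20.2 Ω
  L: Z = jωL = j·544.1·0.0727 = 0 + j39.56 Ω
Step 3 — Series combination: Z_total = R + L = 20.2 + j39.56 Ω = 44.42∠62.9° Ω.
Step 4 — Power factor: PF = cos(φ) = Re(Z)/|Z| = 20.2/44.42 = 0.4548.
Step 5 — Type: Im(Z) = 39.56 ⇒ lagging (phase φ = 62.9°).

PF = 0.4548 (lagging, φ = 62.9°)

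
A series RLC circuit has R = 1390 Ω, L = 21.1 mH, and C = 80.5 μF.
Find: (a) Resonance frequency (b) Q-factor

Step 1 — Resonance condition Im(Z)=0 gives ω₀ = 1/√(LC).
Step 2 — ω₀ = 1/√(0.0211·8.05e-05) = 767.3 rad/s.
Step 3 — f₀ = ω₀/(2π) = 122.1 Hz.
Step 4 — Series Q: Q = ω₀L/R = 767.3·0.0211/1390 = 0.01165.

(a) f₀ = 122.1 Hz  (b) Q = 0.01165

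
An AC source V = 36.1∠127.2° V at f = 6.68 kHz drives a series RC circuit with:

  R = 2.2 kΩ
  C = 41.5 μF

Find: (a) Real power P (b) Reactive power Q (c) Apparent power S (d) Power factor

Step 1 — Angular frequency: ω = 2π·f = 2π·6680 = 4.197e+04 rad/s.
Step 2 — Component impedances:
  R: Z = R = 2200 Ω
  C: Z = 1/(jωC) = -j/(ω·C) = 0 - j0.5741 Ω
Step 3 — Series combination: Z_total = R + C = 2200 - j0.5741 Ω = 2200∠-0.0° Ω.
Step 4 — Source phasor: V = 36.1∠127.2° V = -21.83 + j28.75 V.
Step 5 — Current: I = V / Z = -0.009924 + j0.01307 A = 0.01641∠127.2° A.
Step 6 — Complex power: S = V·I* = 0.5924 - j0.0001546 VA.
Step 7 — Real power: P = Re(S) = 0.5924 W.
Step 8 — Reactive power: Q = Im(S) = -0.0001546 VAR.
Step 9 — Apparent power: |S| = 0.5924 VA.
Step 10 — Power factor: PF = P/|S| = 1 (leading).

(a) P = 0.5924 W  (b) Q = -0.0001546 VAR  (c) S = 0.5924 VA  (d) PF = 1 (leading)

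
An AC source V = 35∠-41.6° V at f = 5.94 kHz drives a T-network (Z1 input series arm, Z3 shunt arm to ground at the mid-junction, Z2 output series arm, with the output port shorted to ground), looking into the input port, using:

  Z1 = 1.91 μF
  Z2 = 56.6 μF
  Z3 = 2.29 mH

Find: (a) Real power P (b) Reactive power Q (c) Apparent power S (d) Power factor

Step 1 — Angular frequency: ω = 2π·f = 2π·5940 = 3.732e+04 rad/s.
Step 2 — Component impedances:
  Z1: Z = 1/(jωC) = -j/(ω·C) = 0 - j14.03 Ω
  Z2: Z = 1/(jωC) = -j/(ω·C) = 0 - j0.4734 Ω
  Z3: Z = jωL = j·3.732e+04·0.00229 = 0 + j85.47 Ω
Step 3 — With the output port shorted to ground, the output series arm Z2 runs from the junction to ground; the shunt arm Z3 also runs from the junction to ground. They appear in parallel: Z3 || Z2 = 0 - j0.476 Ω.
Step 4 — Series with input arm Z1: Z_in = Z1 + (Z3 || Z2) = 0 - j14.5 Ω = 14.5∠-90.0° Ω.
Step 5 — Source phasor: V = 35∠-41.6° V = 26.17 - j23.24 V.
Step 6 — Current: I = V / Z = 1.602 + j1.805 A = 2.413∠48.4° A.
Step 7 — Complex power: S = V·I* = 0 - j84.46 VA.
Step 8 — Real power: P = Re(S) = 0 W.
Step 9 — Reactive power: Q = Im(S) = -84.46 VAR.
Step 10 — Apparent power: |S| = 84.46 VA.
Step 11 — Power factor: PF = P/|S| = 0 (leading).

(a) P = 0 W  (b) Q = -84.46 VAR  (c) S = 84.46 VA  (d) PF = 0 (leading)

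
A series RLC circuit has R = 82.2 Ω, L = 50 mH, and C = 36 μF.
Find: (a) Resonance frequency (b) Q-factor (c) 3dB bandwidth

Step 1 — Resonance: ω₀ = 1/√(LC) = 1/√(0.05·3.6e-05) = 745.4 rad/s.
Step 2 — f₀ = ω₀/(2π) = 118.6 Hz.
Step 3 — Series Q: Q = ω₀L/R = 745.4·0.05/82.2 = 0.4534.
Step 4 — Bandwidth: Δω = ω₀/Q = 1644 rad/s; BW = Δω/(2π) = 261.7 Hz.

(a) f₀ = 118.6 Hz  (b) Q = 0.4534  (c) BW = 261.7 Hz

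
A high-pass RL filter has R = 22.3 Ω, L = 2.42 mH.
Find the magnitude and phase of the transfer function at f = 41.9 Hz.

Step 1 — Angular frequency: ω = 2π·41.9 = 263.3 rad/s.
Step 2 — Transfer function: H(jω) = jωL/(R + jωL).
Step 3 — Numerator jωL = j·0.6371; denominator R + jωL = 22.3 + j0.6371.
Step 4 — H = 0.0008156 + j0.02855.
Step 5 — Magnitude: |H| = 0.02856 (-30.9 dB); phase: φ = 88.4°.

|H| = 0.02856 (-30.9 dB), φ = 88.4°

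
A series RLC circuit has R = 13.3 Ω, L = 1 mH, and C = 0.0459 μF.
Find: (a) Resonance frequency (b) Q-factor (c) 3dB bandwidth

Step 1 — Resonance: ω₀ = 1/√(LC) = 1/√(0.001·4.59e-08) = 1.476e+05 rad/s.
Step 2 — f₀ = ω₀/(2π) = 2.349e+04 Hz.
Step 3 — Series Q: Q = ω₀L/R = 1.476e+05·0.001/13.3 = 11.1.
Step 4 — Bandwidth: Δω = ω₀/Q = 1.33e+04 rad/s; BW = Δω/(2π) = 2117 Hz.

(a) f₀ = 2.349e+04 Hz  (b) Q = 11.1  (c) BW = 2117 Hz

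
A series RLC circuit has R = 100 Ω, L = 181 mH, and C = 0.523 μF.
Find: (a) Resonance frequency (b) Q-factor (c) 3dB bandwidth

Step 1 — Resonance condition Im(Z)=0 gives ω₀ = 1/√(LC).
Step 2 — ω₀ = 1/√(0.181·5.23e-07) = 3250 rad/s.
Step 3 — f₀ = ω₀/(2π) = 517.3 Hz.
Step 4 — Series Q: Q = ω₀L/R = 3250·0.181/100 = 5.883.
Step 5 — 3dB bandwidth: Δω = ω₀/Q = 552.5 rad/s; BW = Δω/(2π) = 87.93 Hz.

(a) f₀ = 517.3 Hz  (b) Q = 5.883  (c) BW = 87.93 Hz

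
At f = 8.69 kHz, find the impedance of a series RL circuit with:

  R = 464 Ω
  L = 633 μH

Step 1 — Angular frequency: ω = 2π·f = 2π·8690 = 5.46e+04 rad/s.
Step 2 — Component impedances:
  R: Z = R = 464 Ω
  L: Z = jωL = j·5.46e+04·0.000633 = 0 + j34.56 Ω
Step 3 — Series combination: Z_total = R + L = 464 + j34.56 Ω = 465.3∠4.3° Ω.

Z = 464 + j34.56 Ω = 465.3∠4.3° Ω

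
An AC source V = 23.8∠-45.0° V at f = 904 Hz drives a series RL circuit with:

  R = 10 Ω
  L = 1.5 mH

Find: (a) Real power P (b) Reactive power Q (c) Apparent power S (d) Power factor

Step 1 — Angular frequency: ω = 2π·f = 2π·904 = 5680 rad/s.
Step 2 — Component impedances:
  R: Z = R = 10 Ω
  L: Z = jωL = j·5680·0.0015 = 0 + j8.52 Ω
Step 3 — Series combination: Z_total = R + L = 10 + j8.52 Ω = 13.14∠40.4° Ω.
Step 4 — Source phasor: V = 23.8∠-45.0° V = 16.83 - j16.83 V.
Step 5 — Current: I = V / Z = 0.1443 - j1.806 A = 1.812∠-85.4° A.
Step 6 — Complex power: S = V·I* = 32.82 + j27.96 VA.
Step 7 — Real power: P = Re(S) = 32.82 W.
Step 8 — Reactive power: Q = Im(S) = 27.96 VAR.
Step 9 — Apparent power: |S| = 43.12 VA.
Step 10 — Power factor: PF = P/|S| = 0.7612 (lagging).

(a) P = 32.82 W  (b) Q = 27.96 VAR  (c) S = 43.12 VA  (d) PF = 0.7612 (lagging)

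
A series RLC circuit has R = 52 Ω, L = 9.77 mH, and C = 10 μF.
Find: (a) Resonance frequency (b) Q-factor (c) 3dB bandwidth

Step 1 — Resonance condition Im(Z)=0 gives ω₀ = 1/√(LC).
Step 2 — ω₀ = 1/√(0.00977·1e-05) = 3199 rad/s.
Step 3 — f₀ = ω₀/(2π) = 509.2 Hz.
Step 4 — Series Q: Q = ω₀L/R = 3199·0.00977/52 = 0.6011.
Step 5 — 3dB bandwidth: Δω = ω₀/Q = 5322 rad/s; BW = Δω/(2π) = 847.1 Hz.

(a) f₀ = 509.2 Hz  (b) Q = 0.6011  (c) BW = 847.1 Hz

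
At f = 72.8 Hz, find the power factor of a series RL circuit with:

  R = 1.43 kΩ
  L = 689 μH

Step 1 — Angular frequency: ω = 2π·f = 2π·72.8 = 457.4 rad/s.
Step 2 — Component impedances:
  R: Z = R = 1430 Ω
  L: Z = jωL = j·457.4·0.000689 = 0 + j0.3152 Ω
Step 3 — Series combination: Z_total = R + L = 1430 + j0.3152 Ω = 1430∠0.0° Ω.
Step 4 — Power factor: PF = cos(φ) = Re(Z)/|Z| = 1430/1430 = 1.
Step 5 — Type: Im(Z) = 0.3152 ⇒ lagging (phase φ = 0.0°).

PF = 1 (lagging, φ = 0.0°)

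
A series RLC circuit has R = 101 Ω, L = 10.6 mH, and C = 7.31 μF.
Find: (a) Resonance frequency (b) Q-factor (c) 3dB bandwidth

Step 1 — Resonance condition Im(Z)=0 gives ω₀ = 1/√(LC).
Step 2 — ω₀ = 1/√(0.0106·7.31e-06) = 3592 rad/s.
Step 3 — f₀ = ω₀/(2π) = 571.8 Hz.
Step 4 — Series Q: Q = ω₀L/R = 3592·0.0106/101 = 0.377.
Step 5 — 3dB bandwidth: Δω = ω₀/Q = 9528 rad/s; BW = Δω/(2π) = 1516 Hz.

(a) f₀ = 571.8 Hz  (b) Q = 0.377  (c) BW = 1516 Hz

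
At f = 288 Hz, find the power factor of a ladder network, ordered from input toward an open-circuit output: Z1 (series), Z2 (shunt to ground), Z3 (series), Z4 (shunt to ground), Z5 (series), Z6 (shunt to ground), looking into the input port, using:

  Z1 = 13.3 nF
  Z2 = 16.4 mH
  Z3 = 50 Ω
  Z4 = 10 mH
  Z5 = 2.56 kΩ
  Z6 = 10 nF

Step 1 — Angular frequency: ω = 2π·f = 2π·288 = 1810 rad/s.
Step 2 — Component impedances:
  Z1: Z = 1/(jωC) = -j/(ω·C) = 0 - j4.155e+04 Ω
  Z2: Z = jωL = j·1810·0.0164 = 0 + j29.68 Ω
  Z3: Z = R = 50 Ω
  Z4: Z = jωL = j·1810·0.01 = 0 + j18.1 Ω
  Z5: Z = R = 2560 Ω
  Z6: Z = 1/(jωC) = -j/(ω·C) = 0 - j5.526e+04 Ω
Step 3 — Ladder network (open output): work backward from the far end, alternating series and parallel combinations. Z_in = 9.207 - j4.153e+04 Ω = 4.153e+04∠-90.0° Ω.
Step 4 — Power factor: PF = cos(φ) = Re(Z)/|Z| = 9.207/4.153e+04 = 0.0002217.
Step 5 — Type: Im(Z) = -4.153e+04 ⇒ leading (phase φ = -90.0°).

PF = 0.0002217 (leading, φ = -90.0°)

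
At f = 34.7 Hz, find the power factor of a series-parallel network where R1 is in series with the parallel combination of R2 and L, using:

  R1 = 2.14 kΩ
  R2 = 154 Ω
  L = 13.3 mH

Step 1 — Angular frequency: ω = 2π·f = 2π·34.7 = 218 rad/s.
Step 2 — Component impedances:
  R1: Z = R = 2140 Ω
  R2: Z = R = 154 Ω
  L: Z = jωL = j·218·0.0133 = 0 + j2.9 Ω
Step 3 — Parallel branch: R2 || L = 1/(1/R2 + 1/L) = 0.05458 + j2.899 Ω.
Step 4 — Series with R1: Z_total = R1 + (R2 || L) = 2140 + j2.899 Ω = 2140∠0.1° Ω.
Step 5 — Power factor: PF = cos(φ) = Re(Z)/|Z| = 2140/2140 = 1.
Step 6 — Type: Im(Z) = 2.899 ⇒ lagging (phase φ = 0.1°).

PF = 1 (lagging, φ = 0.1°)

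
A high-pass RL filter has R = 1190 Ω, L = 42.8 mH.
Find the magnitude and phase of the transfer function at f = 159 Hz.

Step 1 — Angular frequency: ω = 2π·159 = 999 rad/s.
Step 2 — Transfer function: H(jω) = jωL/(R + jωL).
Step 3 — Numerator jωL = j·42.76; denominator R + jωL = 1190 + j42.76.
Step 4 — H = 0.001289 + j0.03589.
Step 5 — Magnitude: |H| = 0.03591 (-28.9 dB); phase: φ = 87.9°.

|H| = 0.03591 (-28.9 dB), φ = 87.9°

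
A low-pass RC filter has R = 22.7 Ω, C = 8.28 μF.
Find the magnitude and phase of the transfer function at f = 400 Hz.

Step 1 — Angular frequency: ω = 2π·400 = 2513 rad/s.
Step 2 — Transfer function: H(jω) = 1/(1 + jωRC).
Step 3 — Denominator: 1 + jωRC = 1 + j·2513·22.7·8.28e-06 = 1 + j0.4724.
Step 4 — H = 0.8176 - j0.3862.
Step 5 — Magnitude: |H| = 0.9042 (-0.9 dB); phase: φ = -25.3°.

|H| = 0.9042 (-0.9 dB), φ = -25.3°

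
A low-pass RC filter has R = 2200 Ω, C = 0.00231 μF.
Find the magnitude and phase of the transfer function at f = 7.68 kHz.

Step 1 — Angular frequency: ω = 2π·7680 = 4.825e+04 rad/s.
Step 2 — Transfer function: H(jω) = 1/(1 + jωRC).
Step 3 — Denominator: 1 + jωRC = 1 + j·4.825e+04·2200·2.31e-09 = 1 + j0.2452.
Step 4 — H = 0.9433 - j0.2313.
Step 5 — Magnitude: |H| = 0.9712 (-0.3 dB); phase: φ = -13.8°.

|H| = 0.9712 (-0.3 dB), φ = -13.8°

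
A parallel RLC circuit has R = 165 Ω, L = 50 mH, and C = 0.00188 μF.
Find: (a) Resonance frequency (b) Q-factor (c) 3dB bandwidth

Step 1 — Resonance: ω₀ = 1/√(LC) = 1/√(0.05·1.88e-09) = 1.031e+05 rad/s.
Step 2 — f₀ = ω₀/(2π) = 1.642e+04 Hz.
Step 3 — Parallel Q: Q = R/(ω₀L) = 165/(1.031e+05·0.05) = 0.03199.
Step 4 — Bandwidth: Δω = ω₀/Q = 3.224e+06 rad/s; BW = Δω/(2π) = 5.131e+05 Hz.

(a) f₀ = 1.642e+04 Hz  (b) Q = 0.03199  (c) BW = 5.131e+05 Hz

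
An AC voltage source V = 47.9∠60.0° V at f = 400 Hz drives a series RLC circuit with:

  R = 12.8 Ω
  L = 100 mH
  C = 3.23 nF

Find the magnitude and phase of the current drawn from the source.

Step 1 — Angular frequency: ω = 2π·f = 2π·400 = 2513 rad/s.
Step 2 — Component impedances:
  R: Z = R = 12.8 Ω
  L: Z = jωL = j·2513·0.1 = 0 + j251.3 Ω
  C: Z = 1/(jωC) = -j/(ω·C) = 0 - j1.232e+05 Ω
Step 3 — Series combination: Z_total = R + L + C = 12.8 - j1.229e+05 Ω = 1.229e+05∠-90.0° Ω.
Step 4 — Source phasor: V = 47.9∠60.0° V = 23.95 + j41.48 V.
Step 5 — Ohm's law: I = V / Z_total = (23.95 + j41.48) / (12.8 - j1.229e+05) = -0.0003374 + j0.0001949 A.
Step 6 — Convert to polar: |I| = 0.0003896 A, ∠I = 150.0°.

I = 0.0003896∠150.0° A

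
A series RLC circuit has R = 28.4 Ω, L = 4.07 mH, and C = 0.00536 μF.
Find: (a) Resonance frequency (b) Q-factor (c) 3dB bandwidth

Step 1 — Resonance: ω₀ = 1/√(LC) = 1/√(0.00407·5.36e-09) = 2.141e+05 rad/s.
Step 2 — f₀ = ω₀/(2π) = 3.408e+04 Hz.
Step 3 — Series Q: Q = ω₀L/R = 2.141e+05·0.00407/28.4 = 30.68.
Step 4 — Bandwidth: Δω = ω₀/Q = 6978 rad/s; BW = Δω/(2π) = 1111 Hz.

(a) f₀ = 3.408e+04 Hz  (b) Q = 30.68  (c) BW = 1111 Hz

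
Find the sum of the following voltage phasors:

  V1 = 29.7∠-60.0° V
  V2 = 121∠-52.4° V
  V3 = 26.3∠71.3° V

Step 1 — Convert each phasor to rectangular form:
  V1 = 29.7·(cos(-60.0°) + j·sin(-60.0°)) = 14.85 - j25.72 V
  V2 = 121·(cos(-52.4°) + j·sin(-52.4°)) = 73.83 - j95.87 V
  V3 = 26.3·(cos(71.3°) + j·sin(71.3°)) = 8.432 + j24.91 V
Step 2 — Sum components: V_total = 97.11 - j96.68 V.
Step 3 — Convert to polar: |V_total| = 137 V, ∠V_total = -44.9°.

V_total = 137∠-44.9° V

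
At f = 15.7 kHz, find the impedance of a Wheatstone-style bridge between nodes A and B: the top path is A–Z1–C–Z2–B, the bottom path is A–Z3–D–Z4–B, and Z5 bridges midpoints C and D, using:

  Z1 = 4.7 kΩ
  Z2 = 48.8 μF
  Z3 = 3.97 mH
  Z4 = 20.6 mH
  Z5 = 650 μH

Step 1 — Angular frequency: ω = 2π·f = 2π·1.57e+04 = 9.865e+04 rad/s.
Step 2 — Component impedances:
  Z1: Z = R = 4700 Ω
  Z2: Z = 1/(jωC) = -j/(ω·C) = 0 - j0.2077 Ω
  Z3: Z = jωL = j·9.865e+04·0.00397 = 0 + j391.6 Ω
  Z4: Z = jωL = j·9.865e+04·0.0206 = 0 + j2032 Ω
  Z5: Z = jωL = j·9.865e+04·0.00065 = 0 + j64.12 Ω
Step 3 — Bridge requires nodal analysis (the Z5 bridge couples midpoints C and D, so the two paths cannot be reduced to a simple series/parallel combination). Setting node B to ground and injecting 1 A at node A, the 3-node admittance system at A, C, D solves to V_A = Z_AB = 43.41 + j449.4 Ω = 451.5∠84.5° Ω.

Z = 43.41 + j449.4 Ω = 451.5∠84.5° Ω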